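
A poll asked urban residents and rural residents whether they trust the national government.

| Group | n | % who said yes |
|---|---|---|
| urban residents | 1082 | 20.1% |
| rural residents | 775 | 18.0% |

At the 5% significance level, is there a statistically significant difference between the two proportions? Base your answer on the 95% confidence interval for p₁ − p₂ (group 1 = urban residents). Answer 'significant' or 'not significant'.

not significant

SE₁ = √(p̂₁(1−p̂₁)/n₁) = √(0.2010·0.7990/1082) = 0.01218; SE₂ = √(0.1800·0.8200/775) = 0.01380.
Independent samples: SE of the difference = √(SE₁² + SE₂²) = √(0.0001483524 + 0.00019044) = 0.01841.
z* for 95% confidence is 1.960, so the margin of error is 1.960 × 0.01841 = 0.03608.
Point estimate p̂₁ − p̂₂ = 0.2010 − 0.1800 = 0.0210.
0.0210 ± 0.03608 → (-0.01508, 0.05708).
The interval (-0.01508, 0.05708) contains 0, so the difference is not significant.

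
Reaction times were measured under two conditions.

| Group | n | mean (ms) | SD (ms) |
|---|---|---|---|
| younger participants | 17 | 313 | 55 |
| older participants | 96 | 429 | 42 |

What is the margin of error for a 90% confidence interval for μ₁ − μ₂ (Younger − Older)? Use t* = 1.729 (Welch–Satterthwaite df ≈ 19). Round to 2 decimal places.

Standard errors of each mean: 55/√17 = 13.3395 and 42/√96 = 4.2866.
SE(x̄₁ − x̄₂) = √(13.3395² + 4.2866²) = 14.0113 for independent samples with unequal variances.
With t* = 1.729, the margin is 1.729 × 14.0113 = 24.2255.

24.23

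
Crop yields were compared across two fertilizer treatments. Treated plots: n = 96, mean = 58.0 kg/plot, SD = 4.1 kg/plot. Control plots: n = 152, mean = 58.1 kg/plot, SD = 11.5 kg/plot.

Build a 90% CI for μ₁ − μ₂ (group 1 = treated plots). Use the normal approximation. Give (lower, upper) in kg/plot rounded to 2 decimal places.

(-1.78, 1.58)

Per-group SEs: s₁/√n₁ = 4.1/√96 = 0.4185, s₂/√n₂ = 11.5/√152 = 0.9328.
Unpooled SE of the difference: √(0.17514225 + 0.87011584) = 1.0224.
Margin of error = z* · SE = 1.645 × 1.0224 = 1.6818.
x̄₁ − x̄₂ = 58.0 − 58.1 = -0.1000.
CI: -0.1000 ± 1.6818 = (-1.78, 1.58).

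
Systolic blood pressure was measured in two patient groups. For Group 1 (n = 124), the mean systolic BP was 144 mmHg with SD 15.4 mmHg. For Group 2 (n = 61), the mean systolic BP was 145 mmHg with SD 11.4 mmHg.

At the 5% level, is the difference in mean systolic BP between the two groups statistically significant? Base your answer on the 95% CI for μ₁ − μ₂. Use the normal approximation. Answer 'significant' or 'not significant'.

SE₁ = s₁/√n₁ = 15.4/√124 = 1.3830; SE₂ = 11.4/√61 = 1.4596.
Independent samples, unequal variances: SE_diff = √(SE₁² + SE₂²) = √(1.912689 + 2.13043216) = 2.0108.
z* = 1.960, so margin of error = 1.960 × 2.0108 = 3.9412.
Difference in means = 144 − 145 = -1.0000.
-1.0000 ± 3.9412 → (-4.9412, 2.9412).
The interval (-4.9412, 2.9412) contains 0, so the difference is not significant.

not significant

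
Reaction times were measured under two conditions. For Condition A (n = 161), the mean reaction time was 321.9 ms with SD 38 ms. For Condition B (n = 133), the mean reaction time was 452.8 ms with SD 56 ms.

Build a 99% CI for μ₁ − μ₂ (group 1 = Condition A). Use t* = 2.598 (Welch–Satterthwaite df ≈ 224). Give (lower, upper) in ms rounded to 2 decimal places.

SE₁ = s₁/√n₁ = 38/√161 = 2.9948; SE₂ = 56/√133 = 4.8558.
Independent samples, unequal variances: SE_diff = √(SE₁² + SE₂²) = √(8.96882704 + 23.57879364) = 5.7051.
t* = 2.598, so margin of error = 2.598 × 5.7051 = 14.8218.
Difference in means = 321.9 − 452.8 = -130.9000.
-130.9000 ± 14.8218 → (-145.72, -116.08).

(-145.72, -116.08)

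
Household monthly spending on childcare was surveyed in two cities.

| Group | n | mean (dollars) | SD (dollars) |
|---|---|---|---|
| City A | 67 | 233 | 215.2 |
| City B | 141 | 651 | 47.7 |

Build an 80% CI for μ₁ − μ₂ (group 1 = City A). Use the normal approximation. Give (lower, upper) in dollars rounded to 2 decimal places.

(-452.10, -383.90)

Standard errors of each mean: 215.2/√67 = 26.2909 and 47.7/√141 = 4.0171.
SE(x̄₁ − x̄₂) = √(26.2909² + 4.0171²) = 26.5960 for independent samples with unequal variances.
With z* = 1.282, the margin is 1.282 × 26.5960 = 34.0961.
x̄₁ − x̄₂ = 233 − 651 = -418.0000; the interval is -418.0000 ± 34.0961 = (-452.10, -383.90).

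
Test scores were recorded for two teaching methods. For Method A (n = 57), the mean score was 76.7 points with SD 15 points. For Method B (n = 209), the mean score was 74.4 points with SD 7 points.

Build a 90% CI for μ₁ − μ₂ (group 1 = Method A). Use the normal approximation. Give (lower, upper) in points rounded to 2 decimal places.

Standard errors of each mean: 15/√57 = 1.9868 and 7/√209 = 0.4842.
SE(x̄₁ − x̄₂) = √(1.9868² + 0.4842²) = 2.0450 for independent samples with unequal variances.
With z* = 1.645, the margin is 1.645 × 2.0450 = 3.3640.
x̄₁ − x̄₂ = 76.7 − 74.4 = 2.3000; the interval is 2.3000 ± 3.3640 = (-1.06, 5.66).

(-1.06, 5.66)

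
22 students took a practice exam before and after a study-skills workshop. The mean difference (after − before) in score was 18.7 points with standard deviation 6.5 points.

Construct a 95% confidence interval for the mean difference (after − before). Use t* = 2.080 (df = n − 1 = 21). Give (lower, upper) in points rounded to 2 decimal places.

(15.82, 21.58)

Paired design: SE = s_d/√n = 6.5/√22 = 1.3858.
t* = 2.080; margin of error = 2.080 × 1.3858 = 2.8825.
18.7 ± 2.8825 → (15.82, 21.58).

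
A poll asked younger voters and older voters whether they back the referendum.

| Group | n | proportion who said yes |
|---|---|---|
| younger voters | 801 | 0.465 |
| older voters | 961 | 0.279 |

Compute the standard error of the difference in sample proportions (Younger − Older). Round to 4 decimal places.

0.0228

SE₁ = √(p̂₁(1−p̂₁)/n₁) = √(0.4650·0.5350/801) = 0.01762; SE₂ = √(0.2790·0.7210/961) = 0.01447.
Independent samples: SE of the difference = √(SE₁² + SE₂²) = √(0.0003104644 + 0.0002093809) = 0.02280.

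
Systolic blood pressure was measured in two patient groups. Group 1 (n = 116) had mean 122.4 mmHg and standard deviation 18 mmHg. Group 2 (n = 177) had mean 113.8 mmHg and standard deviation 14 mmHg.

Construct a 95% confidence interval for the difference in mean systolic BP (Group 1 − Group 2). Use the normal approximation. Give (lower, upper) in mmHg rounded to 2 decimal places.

Per-group SEs: s₁/√n₁ = 18/√116 = 1.6713, s₂/√n₂ = 14/√177 = 1.0523.
Unpooled SE of the difference: √(2.79324369 + 1.10733529) = 1.9750.
Margin of error = z* · SE = 1.960 × 1.9750 = 3.8710.
x̄₁ − x̄₂ = 122.4 − 113.8 = 8.6000.
CI: 8.6000 ± 3.8710 = (4.73, 12.47).

(4.73, 12.47)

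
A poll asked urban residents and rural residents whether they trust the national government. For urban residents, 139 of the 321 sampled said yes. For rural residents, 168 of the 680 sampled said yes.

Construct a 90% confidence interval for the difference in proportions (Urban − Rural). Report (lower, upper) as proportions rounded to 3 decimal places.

(0.133, 0.239)

Sample proportions: 139/321 = 0.4330, 168/680 = 0.2471.
Each SE is √(p̂(1−p̂)/n): √(0.4330·0.5670/321) = 0.02766 and √(0.2471·0.7529/680) = 0.01654.
SE(p̂₁ − p̂₂) = √(SE₁² + SE₂²) = √(0.0007650756 + 0.0002735716) = 0.03223, since the two samples are independent.
At 90% confidence z* = 1.645; margin = 1.645 × 0.03223 = 0.05302.
The difference is 0.4330 − 0.2471 = 0.1859, so the interval is 0.1859 ± 0.05302 = (0.133, 0.239).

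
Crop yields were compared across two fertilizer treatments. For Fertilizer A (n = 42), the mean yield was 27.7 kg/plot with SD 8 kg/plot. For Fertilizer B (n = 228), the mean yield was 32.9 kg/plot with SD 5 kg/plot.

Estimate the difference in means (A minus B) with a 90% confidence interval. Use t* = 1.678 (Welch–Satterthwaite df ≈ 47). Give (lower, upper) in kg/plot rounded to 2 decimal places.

SE₁ = s₁/√n₁ = 8/√42 = 1.2344; SE₂ = 5/√228 = 0.3311.
Independent samples, unequal variances: SE_diff = √(SE₁² + SE₂²) = √(1.52374336 + 0.10962721) = 1.2780.
t* = 1.678, so margin of error = 1.678 × 1.2780 = 2.1445.
Difference in means = 27.7 − 32.9 = -5.2000.
-5.2000 ± 2.1445 → (-7.34, -3.06).

(-7.34, -3.06)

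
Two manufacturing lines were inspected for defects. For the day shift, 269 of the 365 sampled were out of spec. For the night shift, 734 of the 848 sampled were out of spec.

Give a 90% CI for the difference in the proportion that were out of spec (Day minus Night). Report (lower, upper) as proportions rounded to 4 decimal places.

First, p̂₁ = 269/365 = 0.7370; p̂₂ = 734/848 = 0.8656.
The two standard errors are √(0.7370×0.2630/365) = 0.02304 and √(0.8656×0.1344/848) = 0.01171.
Because the samples are independent, SE_diff = √(0.02304² + 0.01171²) = 0.02585.
Using z* = 1.645 for 90%, ME = 1.645 × 0.02585 = 0.04252.
p̂₁ − p̂₂ = -0.1286; interval -0.1286 ± 0.04252 gives (-0.1711, -0.0861).

(-0.1711, -0.0861)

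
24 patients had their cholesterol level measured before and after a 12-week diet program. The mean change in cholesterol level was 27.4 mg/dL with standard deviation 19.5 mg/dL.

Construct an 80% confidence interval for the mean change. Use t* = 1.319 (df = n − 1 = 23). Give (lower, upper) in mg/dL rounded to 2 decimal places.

Paired design: SE = s_d/√n = 19.5/√24 = 3.9804.
t* = 1.319; margin of error = 1.319 × 3.9804 = 5.2501.
27.4 ± 5.2501 → (22.15, 32.65).

(22.15, 32.65)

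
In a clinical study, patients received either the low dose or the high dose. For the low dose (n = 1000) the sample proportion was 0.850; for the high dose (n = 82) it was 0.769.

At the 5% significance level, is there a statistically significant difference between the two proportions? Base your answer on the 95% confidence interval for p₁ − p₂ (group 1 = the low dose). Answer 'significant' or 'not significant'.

SE₁ = √(p̂₁(1−p̂₁)/n₁) = √(0.8500·0.1500/1000) = 0.01129; SE₂ = √(0.7690·0.2310/82) = 0.04654.
Independent samples: SE of the difference = √(SE₁² + SE₂²) = √(0.0001274641 + 0.0021659716) = 0.04789.
z* for 95% confidence is 1.960, so the margin of error is 1.960 × 0.04789 = 0.09386.
Point estimate p̂₁ − p̂₂ = 0.8500 − 0.7690 = 0.0810.
0.0810 ± 0.09386 → (-0.01286, 0.17486).
The interval (-0.01286, 0.17486) contains 0, so the difference is not significant.

not significant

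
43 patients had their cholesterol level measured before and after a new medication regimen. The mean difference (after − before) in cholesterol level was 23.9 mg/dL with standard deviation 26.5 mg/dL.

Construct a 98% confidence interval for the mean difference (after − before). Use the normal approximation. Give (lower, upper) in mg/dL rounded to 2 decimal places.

This is a matched-pairs design, so SE = s_d/√n = 26.5/√43 = 4.0412.
Margin = 2.326 × 4.0412 = 9.3998; the interval is 23.9 ± 9.3998 = (14.50, 33.30).

(14.50, 33.30)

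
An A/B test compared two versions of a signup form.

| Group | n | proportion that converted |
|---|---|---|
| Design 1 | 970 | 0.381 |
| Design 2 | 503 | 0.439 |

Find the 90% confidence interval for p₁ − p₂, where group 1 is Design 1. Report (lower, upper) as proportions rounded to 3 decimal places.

SE₁ = √(p̂₁(1−p̂₁)/n₁) = √(0.3810·0.6190/970) = 0.01559; SE₂ = √(0.4390·0.5610/503) = 0.02213.
Independent samples: SE of the difference = √(SE₁² + SE₂²) = √(0.0002430481 + 0.0004897369) = 0.02707.
z* for 90% confidence is 1.645, so the margin of error is 1.645 × 0.02707 = 0.04453.
Point estimate p̂₁ − p̂₂ = 0.3810 − 0.4390 = -0.0580.
-0.0580 ± 0.04453 → (-0.103, -0.013).

(-0.103, -0.013)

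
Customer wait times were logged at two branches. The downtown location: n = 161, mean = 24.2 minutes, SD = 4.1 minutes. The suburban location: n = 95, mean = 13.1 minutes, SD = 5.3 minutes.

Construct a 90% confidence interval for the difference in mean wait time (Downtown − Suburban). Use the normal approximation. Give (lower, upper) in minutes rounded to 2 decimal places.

(10.06, 12.14)

Standard errors of each mean: 4.1/√161 = 0.3231 and 5.3/√95 = 0.5438.
SE(x̄₁ − x̄₂) = √(0.3231² + 0.5438²) = 0.6325 for independent samples with unequal variances.
With z* = 1.645, the margin is 1.645 × 0.6325 = 1.0405.
x̄₁ − x̄₂ = 24.2 − 13.1 = 11.1000; the interval is 11.1000 ± 1.0405 = (10.06, 12.14).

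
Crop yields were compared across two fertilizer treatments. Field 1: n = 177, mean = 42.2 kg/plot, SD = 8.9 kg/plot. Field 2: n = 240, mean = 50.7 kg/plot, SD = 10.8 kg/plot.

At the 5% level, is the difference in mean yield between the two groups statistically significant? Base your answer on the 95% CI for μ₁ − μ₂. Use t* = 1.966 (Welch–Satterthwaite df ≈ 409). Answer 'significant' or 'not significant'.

significant

SE₁ = s₁/√n₁ = 8.9/√177 = 0.6690; SE₂ = 10.8/√240 = 0.6971.
Independent samples, unequal variances: SE_diff = √(SE₁² + SE₂²) = √(0.447561 + 0.48594841) = 0.9662.
t* = 1.966, so margin of error = 1.966 × 0.9662 = 1.8995.
Difference in means = 42.2 − 50.7 = -8.5000.
-8.5000 ± 1.8995 → (-10.3995, -6.6005).
The interval (-10.3995, -6.6005) does not contain 0, so the difference is significant.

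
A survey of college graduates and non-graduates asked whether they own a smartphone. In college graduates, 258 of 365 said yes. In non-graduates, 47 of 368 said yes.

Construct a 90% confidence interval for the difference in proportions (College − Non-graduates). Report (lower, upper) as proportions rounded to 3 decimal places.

(0.531, 0.628)

Sample proportions: 258/365 = 0.7068, 47/368 = 0.1277.
Each SE is √(p̂(1−p̂)/n): √(0.7068·0.2932/365) = 0.02383 and √(0.1277·0.8723/368) = 0.01740.
SE(p̂₁ − p̂₂) = √(SE₁² + SE₂²) = √(0.0005678689 + 0.00030276) = 0.02951, since the two samples are independent.
At 90% confidence z* = 1.645; margin = 1.645 × 0.02951 = 0.04854.
The difference is 0.7068 − 0.1277 = 0.5791, so the interval is 0.5791 ± 0.04854 = (0.531, 0.628).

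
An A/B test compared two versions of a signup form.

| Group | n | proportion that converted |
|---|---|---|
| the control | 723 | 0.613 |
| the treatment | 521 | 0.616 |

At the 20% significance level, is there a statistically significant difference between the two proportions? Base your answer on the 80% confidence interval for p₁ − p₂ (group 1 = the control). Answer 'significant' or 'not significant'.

not significant

The two standard errors are √(0.6130×0.3870/723) = 0.01811 and √(0.6160×0.3840/521) = 0.02131.
Because the samples are independent, SE_diff = √(0.01811² + 0.02131²) = 0.02797.
Using z* = 1.282 for 80%, ME = 1.282 × 0.02797 = 0.03586.
p̂₁ − p̂₂ = -0.0030; interval -0.0030 ± 0.03586 gives (-0.03886, 0.03286).
The interval (-0.03886, 0.03286) contains 0, so the difference is not significant.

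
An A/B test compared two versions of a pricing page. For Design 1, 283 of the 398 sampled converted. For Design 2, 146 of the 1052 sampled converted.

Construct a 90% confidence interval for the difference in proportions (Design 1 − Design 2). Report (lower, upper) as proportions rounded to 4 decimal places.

p̂₁ = 283/398 = 0.7111 and p̂₂ = 146/1052 = 0.1388.
SE₁ = √(p̂₁(1−p̂₁)/n₁) = √(0.7111·0.2889/398) = 0.02272; SE₂ = √(0.1388·0.8612/1052) = 0.01066.
Independent samples: SE of the difference = √(SE₁² + SE₂²) = √(0.0005161984 + 0.0001136356) = 0.02510.
z* for 90% confidence is 1.645, so the margin of error is 1.645 × 0.02510 = 0.04129.
Point estimate p̂₁ − p̂₂ = 0.7111 − 0.1388 = 0.5723.
0.5723 ± 0.04129 → (0.5310, 0.6136).

(0.5310, 0.6136)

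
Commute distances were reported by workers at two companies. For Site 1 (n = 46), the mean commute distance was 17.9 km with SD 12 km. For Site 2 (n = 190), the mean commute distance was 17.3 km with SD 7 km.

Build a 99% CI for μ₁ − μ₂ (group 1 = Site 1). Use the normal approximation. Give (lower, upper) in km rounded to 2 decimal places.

SE₁ = s₁/√n₁ = 12/√46 = 1.7693; SE₂ = 7/√190 = 0.5078.
Independent samples, unequal variances: SE_diff = √(SE₁² + SE₂²) = √(3.13042249 + 0.25786084) = 1.8407.
z* = 2.576, so margin of error = 2.576 × 1.8407 = 4.7416.
Difference in means = 17.9 − 17.3 = 0.6000.
0.6000 ± 4.7416 → (-4.14, 5.34).

(-4.14, 5.34)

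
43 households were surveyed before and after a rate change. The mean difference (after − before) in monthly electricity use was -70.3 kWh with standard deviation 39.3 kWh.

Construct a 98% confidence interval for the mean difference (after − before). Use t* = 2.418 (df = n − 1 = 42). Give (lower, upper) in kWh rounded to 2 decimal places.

This is a matched-pairs design, so SE = s_d/√n = 39.3/√43 = 5.9932.
Margin = 2.418 × 5.9932 = 14.4916; the interval is -70.3 ± 14.4916 = (-84.79, -55.81).

(-84.79, -55.81)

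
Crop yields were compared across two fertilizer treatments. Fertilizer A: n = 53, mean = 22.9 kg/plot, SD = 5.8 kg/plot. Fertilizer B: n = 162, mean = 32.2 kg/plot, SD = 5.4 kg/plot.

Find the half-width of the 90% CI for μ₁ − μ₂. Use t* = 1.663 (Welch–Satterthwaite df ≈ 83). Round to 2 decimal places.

1.50

SE₁ = s₁/√n₁ = 5.8/√53 = 0.7967; SE₂ = 5.4/√162 = 0.4243.
Independent samples, unequal variances: SE_diff = √(SE₁² + SE₂²) = √(0.63473089 + 0.18003049) = 0.9026.
t* = 1.663, so margin of error = 1.663 × 0.9026 = 1.5010.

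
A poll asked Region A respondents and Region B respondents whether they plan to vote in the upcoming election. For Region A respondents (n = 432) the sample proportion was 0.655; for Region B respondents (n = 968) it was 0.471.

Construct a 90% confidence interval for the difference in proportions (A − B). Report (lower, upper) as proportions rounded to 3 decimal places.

Each SE is √(p̂(1−p̂)/n): √(0.6550·0.3450/432) = 0.02287 and √(0.4710·0.5290/968) = 0.01604.
SE(p̂₁ − p̂₂) = √(SE₁² + SE₂²) = √(0.0005230369 + 0.0002572816) = 0.02793, since the two samples are independent.
At 90% confidence z* = 1.645; margin = 1.645 × 0.02793 = 0.04594.
The difference is 0.6550 − 0.4710 = 0.1840, so the interval is 0.1840 ± 0.04594 = (0.138, 0.230).

(0.138, 0.230)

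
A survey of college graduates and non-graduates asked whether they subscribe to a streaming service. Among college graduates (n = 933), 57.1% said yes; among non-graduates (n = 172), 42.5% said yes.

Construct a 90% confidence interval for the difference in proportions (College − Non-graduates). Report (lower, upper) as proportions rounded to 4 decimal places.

SE₁ = √(p̂₁(1−p̂₁)/n₁) = √(0.5710·0.4290/933) = 0.01620; SE₂ = √(0.4250·0.5750/172) = 0.03769.
Independent samples: SE of the difference = √(SE₁² + SE₂²) = √(0.00026244 + 0.0014205361) = 0.04102.
z* for 90% confidence is 1.645, so the margin of error is 1.645 × 0.04102 = 0.06748.
Point estimate p̂₁ − p̂₂ = 0.5710 − 0.4250 = 0.1460.
0.1460 ± 0.06748 → (0.0785, 0.2135).

(0.0785, 0.2135)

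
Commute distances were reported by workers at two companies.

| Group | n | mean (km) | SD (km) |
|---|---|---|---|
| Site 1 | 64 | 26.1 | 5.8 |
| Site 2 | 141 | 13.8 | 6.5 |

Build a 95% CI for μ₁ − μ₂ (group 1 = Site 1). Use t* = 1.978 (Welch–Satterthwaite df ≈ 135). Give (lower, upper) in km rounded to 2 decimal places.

SE₁ = s₁/√n₁ = 5.8/√64 = 0.7250; SE₂ = 6.5/√141 = 0.5474.
Independent samples, unequal variances: SE_diff = √(SE₁² + SE₂²) = √(0.525625 + 0.29964676) = 0.9084.
t* = 1.978, so margin of error = 1.978 × 0.9084 = 1.7968.
Difference in means = 26.1 − 13.8 = 12.3000.
12.3000 ± 1.7968 → (10.50, 14.10).

(10.50, 14.10)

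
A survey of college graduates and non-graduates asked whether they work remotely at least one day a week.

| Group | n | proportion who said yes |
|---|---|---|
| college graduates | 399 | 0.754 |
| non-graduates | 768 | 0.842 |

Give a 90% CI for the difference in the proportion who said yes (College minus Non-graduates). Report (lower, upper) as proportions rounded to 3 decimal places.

(-0.130, -0.046)

Each SE is √(p̂(1−p̂)/n): √(0.7540·0.2460/399) = 0.02156 and √(0.8420·0.1580/768) = 0.01316.
SE(p̂₁ − p̂₂) = √(SE₁² + SE₂²) = √(0.0004648336 + 0.0001731856) = 0.02526, since the two samples are independent.
At 90% confidence z* = 1.645; margin = 1.645 × 0.02526 = 0.04155.
The difference is 0.7540 − 0.8420 = -0.0880, so the interval is -0.0880 ± 0.04155 = (-0.130, -0.046).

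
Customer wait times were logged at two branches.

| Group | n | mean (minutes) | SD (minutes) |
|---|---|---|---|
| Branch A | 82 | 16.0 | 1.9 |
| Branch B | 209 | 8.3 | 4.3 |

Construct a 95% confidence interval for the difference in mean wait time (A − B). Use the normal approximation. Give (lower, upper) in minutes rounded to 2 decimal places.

Per-group SEs: s₁/√n₁ = 1.9/√82 = 0.2098, s₂/√n₂ = 4.3/√209 = 0.2974.
Unpooled SE of the difference: √(0.04401604 + 0.08844676) = 0.3640.
Margin of error = z* · SE = 1.960 × 0.3640 = 0.7134.
x̄₁ − x̄₂ = 16.0 − 8.3 = 7.7000.
CI: 7.7000 ± 0.7134 = (6.99, 8.41).

(6.99, 8.41)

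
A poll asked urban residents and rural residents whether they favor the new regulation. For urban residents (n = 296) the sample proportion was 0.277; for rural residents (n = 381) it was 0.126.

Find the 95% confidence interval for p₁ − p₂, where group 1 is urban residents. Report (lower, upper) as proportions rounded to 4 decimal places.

The two standard errors are √(0.2770×0.7230/296) = 0.02601 and √(0.1260×0.8740/381) = 0.01700.
Because the samples are independent, SE_diff = √(0.02601² + 0.01700²) = 0.03107.
Using z* = 1.960 for 95%, ME = 1.960 × 0.03107 = 0.06090.
p̂₁ − p̂₂ = 0.1510; interval 0.1510 ± 0.06090 gives (0.0901, 0.2119).

(0.0901, 0.2119)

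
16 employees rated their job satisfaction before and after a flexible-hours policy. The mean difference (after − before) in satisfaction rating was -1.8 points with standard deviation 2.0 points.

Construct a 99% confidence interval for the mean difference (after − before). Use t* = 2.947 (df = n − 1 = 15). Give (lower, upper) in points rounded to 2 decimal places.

(-3.27, -0.33)

Paired design: SE = s_d/√n = 2.0/√16 = 0.5000.
t* = 2.947; margin of error = 2.947 × 0.5000 = 1.4735.
-1.8 ± 1.4735 → (-3.27, -0.33).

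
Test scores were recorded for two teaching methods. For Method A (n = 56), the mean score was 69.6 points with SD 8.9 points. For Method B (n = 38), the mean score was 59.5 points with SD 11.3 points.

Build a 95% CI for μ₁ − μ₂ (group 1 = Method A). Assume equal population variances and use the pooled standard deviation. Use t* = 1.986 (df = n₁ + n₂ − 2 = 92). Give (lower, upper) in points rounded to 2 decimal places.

(5.95, 14.25)

Pooled variance s_p² = [55·8.9² + 37·11.3²] / (56+38−2) = 98.7074, so s_p = 9.9352.
SE_diff = s_p·√(1/n₁ + 1/n₂) = 9.9352·√(1/56 + 1/38) = 2.0881.
t* = 1.986; margin = 1.986 × 2.0881 = 4.1470.
Difference = 69.6 − 59.5 = 10.1000.
10.1000 ± 4.1470 → (5.95, 14.25).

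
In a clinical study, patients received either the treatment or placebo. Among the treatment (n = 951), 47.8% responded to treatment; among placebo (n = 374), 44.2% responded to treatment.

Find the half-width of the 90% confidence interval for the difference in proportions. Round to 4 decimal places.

0.0499

The two standard errors are √(0.4780×0.5220/951) = 0.01620 and √(0.4420×0.5580/374) = 0.02568.
Because the samples are independent, SE_diff = √(0.01620² + 0.02568²) = 0.03036.
Using z* = 1.645 for 90%, ME = 1.645 × 0.03036 = 0.04994.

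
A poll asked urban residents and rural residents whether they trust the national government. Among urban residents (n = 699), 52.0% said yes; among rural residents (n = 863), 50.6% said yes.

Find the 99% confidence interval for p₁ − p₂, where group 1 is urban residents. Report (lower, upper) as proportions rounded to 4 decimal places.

The two standard errors are √(0.5200×0.4800/699) = 0.01890 and √(0.5060×0.4940/863) = 0.01702.
Because the samples are independent, SE_diff = √(0.01890² + 0.01702²) = 0.02543.
Using z* = 2.576 for 99%, ME = 2.576 × 0.02543 = 0.06551.
p̂₁ − p̂₂ = 0.0140; interval 0.0140 ± 0.06551 gives (-0.0515, 0.0795).

(-0.0515, 0.0795)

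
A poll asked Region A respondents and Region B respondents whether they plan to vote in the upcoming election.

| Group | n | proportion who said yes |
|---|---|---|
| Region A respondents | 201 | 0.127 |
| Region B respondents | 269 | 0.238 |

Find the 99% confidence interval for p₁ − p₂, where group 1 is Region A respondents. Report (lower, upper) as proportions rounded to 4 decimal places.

(-0.2012, -0.0208)

SE₁ = √(p̂₁(1−p̂₁)/n₁) = √(0.1270·0.8730/201) = 0.02349; SE₂ = √(0.2380·0.7620/269) = 0.02597.
Independent samples: SE of the difference = √(SE₁² + SE₂²) = √(0.0005517801 + 0.0006744409) = 0.03502.
z* for 99% confidence is 2.576, so the margin of error is 2.576 × 0.03502 = 0.09021.
Point estimate p̂₁ − p̂₂ = 0.1270 − 0.2380 = -0.1110.
-0.1110 ± 0.09021 → (-0.2012, -0.0208).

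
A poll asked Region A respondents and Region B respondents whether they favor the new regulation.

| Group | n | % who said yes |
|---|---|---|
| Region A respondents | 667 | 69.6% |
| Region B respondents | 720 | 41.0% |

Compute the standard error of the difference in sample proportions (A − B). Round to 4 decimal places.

SE₁ = √(p̂₁(1−p̂₁)/n₁) = √(0.6960·0.3040/667) = 0.01781; SE₂ = √(0.4100·0.5900/720) = 0.01833.
Independent samples: SE of the difference = √(SE₁² + SE₂²) = √(0.0003171961 + 0.0003359889) = 0.02556.

0.0256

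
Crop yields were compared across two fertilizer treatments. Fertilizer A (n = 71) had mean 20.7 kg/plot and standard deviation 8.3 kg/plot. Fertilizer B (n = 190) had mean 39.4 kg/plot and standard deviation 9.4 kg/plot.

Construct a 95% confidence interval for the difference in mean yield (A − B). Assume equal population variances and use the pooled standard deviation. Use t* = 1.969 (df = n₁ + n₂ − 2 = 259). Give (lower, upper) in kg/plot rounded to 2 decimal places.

s_p = √[((n₁−1)s₁² + (n₂−1)s₂²)/(n₁+n₂−2)] = √[(70·8.3² + 189·9.4²)/259] = 9.1158.
SE = 9.1158·√(1/71 + 1/190) = 1.2680.
With t* = 1.969, margin = 1.969 × 1.2680 = 2.4967.
x̄₁ − x̄₂ = 20.7 − 39.4 = -18.7000; interval -18.7000 ± 2.4967 = (-21.20, -16.20).

(-21.20, -16.20)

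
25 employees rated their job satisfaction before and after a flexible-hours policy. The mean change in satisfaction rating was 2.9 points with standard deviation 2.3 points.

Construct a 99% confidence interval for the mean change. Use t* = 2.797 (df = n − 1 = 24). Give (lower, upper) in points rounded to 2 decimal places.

Paired design: SE = s_d/√n = 2.3/√25 = 0.4600.
t* = 2.797; margin of error = 2.797 × 0.4600 = 1.2866.
2.9 ± 1.2866 → (1.61, 4.19).

(1.61, 4.19)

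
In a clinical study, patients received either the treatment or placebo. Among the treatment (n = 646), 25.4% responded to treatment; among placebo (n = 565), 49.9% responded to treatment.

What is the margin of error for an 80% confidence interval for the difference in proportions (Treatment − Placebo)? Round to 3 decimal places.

0.035

SE₁ = √(p̂₁(1−p̂₁)/n₁) = √(0.2540·0.7460/646) = 0.01713; SE₂ = √(0.4990·0.5010/565) = 0.02104.
Independent samples: SE of the difference = √(SE₁² + SE₂²) = √(0.0002934369 + 0.0004426816) = 0.02713.
z* for 80% confidence is 1.282, so the margin of error is 1.282 × 0.02713 = 0.03478.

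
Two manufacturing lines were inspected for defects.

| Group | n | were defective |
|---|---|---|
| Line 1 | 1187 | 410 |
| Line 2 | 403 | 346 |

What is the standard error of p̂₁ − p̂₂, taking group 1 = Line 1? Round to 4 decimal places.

p̂₁ = 410/1187 = 0.3454 and p̂₂ = 346/403 = 0.8586.
SE₁ = √(p̂₁(1−p̂₁)/n₁) = √(0.3454·0.6546/1187) = 0.01380; SE₂ = √(0.8586·0.1414/403) = 0.01736.
Independent samples: SE of the difference = √(SE₁² + SE₂²) = √(0.00019044 + 0.0003013696) = 0.02218.

0.0222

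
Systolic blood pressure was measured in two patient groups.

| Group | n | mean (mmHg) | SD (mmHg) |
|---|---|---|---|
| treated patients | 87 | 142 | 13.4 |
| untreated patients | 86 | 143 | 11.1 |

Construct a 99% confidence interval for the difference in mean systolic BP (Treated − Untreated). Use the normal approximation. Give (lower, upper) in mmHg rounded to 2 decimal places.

SE₁ = s₁/√n₁ = 13.4/√87 = 1.4366; SE₂ = 11.1/√86 = 1.1969.
Independent samples, unequal variances: SE_diff = √(SE₁² + SE₂²) = √(2.06381956 + 1.43256961) = 1.8699.
z* = 2.576, so margin of error = 2.576 × 1.8699 = 4.8169.
Difference in means = 142 − 143 = -1.0000.
-1.0000 ± 4.8169 → (-5.82, 3.82).

(-5.82, 3.82)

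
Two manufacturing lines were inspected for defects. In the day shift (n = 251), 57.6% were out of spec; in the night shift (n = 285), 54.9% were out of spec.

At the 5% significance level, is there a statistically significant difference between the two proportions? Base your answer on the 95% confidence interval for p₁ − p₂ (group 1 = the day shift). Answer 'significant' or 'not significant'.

not significant

Each SE is √(p̂(1−p̂)/n): √(0.5760·0.4240/251) = 0.03119 and √(0.5490·0.4510/285) = 0.02947.
SE(p̂₁ − p̂₂) = √(SE₁² + SE₂²) = √(0.0009728161 + 0.0008684809) = 0.04291, since the two samples are independent.
At 95% confidence z* = 1.960; margin = 1.960 × 0.04291 = 0.08410.
The difference is 0.5760 − 0.5490 = 0.0270, so the interval is 0.0270 ± 0.08410 = (-0.05710, 0.11110).
The interval (-0.05710, 0.11110) contains 0, so the difference is not significant.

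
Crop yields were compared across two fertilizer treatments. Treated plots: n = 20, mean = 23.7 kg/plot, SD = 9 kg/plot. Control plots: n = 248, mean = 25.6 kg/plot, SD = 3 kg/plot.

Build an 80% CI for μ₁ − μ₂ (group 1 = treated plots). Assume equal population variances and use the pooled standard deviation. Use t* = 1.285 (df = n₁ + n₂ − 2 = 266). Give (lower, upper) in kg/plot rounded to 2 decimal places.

(-3.02, -0.78)

Pooled variance s_p² = [19·9² + 247·3²] / (20+248−2) = 14.1429, so s_p = 3.7607.
SE_diff = s_p·√(1/n₁ + 1/n₂) = 3.7607·√(1/20 + 1/248) = 0.8742.
t* = 1.285; margin = 1.285 × 0.8742 = 1.1233.
Difference = 23.7 − 25.6 = -1.9000.
-1.9000 ± 1.1233 → (-3.02, -0.78).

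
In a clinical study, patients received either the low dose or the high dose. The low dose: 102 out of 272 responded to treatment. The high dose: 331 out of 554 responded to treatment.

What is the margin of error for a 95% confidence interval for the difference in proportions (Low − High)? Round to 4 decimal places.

First, p̂₁ = 102/272 = 0.3750; p̂₂ = 331/554 = 0.5975.
The two standard errors are √(0.3750×0.6250/272) = 0.02935 and √(0.5975×0.4025/554) = 0.02084.
Because the samples are independent, SE_diff = √(0.02935² + 0.02084²) = 0.03600.
Using z* = 1.960 for 95%, ME = 1.960 × 0.03600 = 0.07056.

0.0706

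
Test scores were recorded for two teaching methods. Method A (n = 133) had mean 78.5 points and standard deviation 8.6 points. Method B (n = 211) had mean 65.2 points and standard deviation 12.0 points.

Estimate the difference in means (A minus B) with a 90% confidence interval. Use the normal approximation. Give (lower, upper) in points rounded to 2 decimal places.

(11.47, 15.13)

Per-group SEs: s₁/√n₁ = 8.6/√133 = 0.7457, s₂/√n₂ = 12.0/√211 = 0.8261.
Unpooled SE of the difference: √(0.55606849 + 0.68244121) = 1.1129.
Margin of error = z* · SE = 1.645 × 1.1129 = 1.8307.
x̄₁ − x̄₂ = 78.5 − 65.2 = 13.3000.
CI: 13.3000 ± 1.8307 = (11.47, 15.13).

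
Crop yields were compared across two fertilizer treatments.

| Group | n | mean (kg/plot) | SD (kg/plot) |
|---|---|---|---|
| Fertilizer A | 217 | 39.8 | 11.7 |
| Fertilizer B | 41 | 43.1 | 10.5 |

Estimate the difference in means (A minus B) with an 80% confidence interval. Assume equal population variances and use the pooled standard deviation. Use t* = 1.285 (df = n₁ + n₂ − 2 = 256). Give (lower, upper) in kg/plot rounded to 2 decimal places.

s_p = √[((n₁−1)s₁² + (n₂−1)s₂²)/(n₁+n₂−2)] = √[(216·11.7² + 40·10.5²)/256] = 11.5207.
SE = 11.5207·√(1/217 + 1/41) = 1.9619.
With t* = 1.285, margin = 1.285 × 1.9619 = 2.5210.
x̄₁ − x̄₂ = 39.8 − 43.1 = -3.3000; interval -3.3000 ± 2.5210 = (-5.82, -0.78).

(-5.82, -0.78)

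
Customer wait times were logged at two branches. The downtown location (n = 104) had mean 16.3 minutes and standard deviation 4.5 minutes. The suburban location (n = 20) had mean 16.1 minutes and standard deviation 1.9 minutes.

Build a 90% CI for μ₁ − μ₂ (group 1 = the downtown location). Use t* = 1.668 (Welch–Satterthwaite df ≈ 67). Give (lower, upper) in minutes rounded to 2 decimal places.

(-0.82, 1.22)

SE₁ = s₁/√n₁ = 4.5/√104 = 0.4413; SE₂ = 1.9/√20 = 0.4249.
Independent samples, unequal variances: SE_diff = √(SE₁² + SE₂²) = √(0.19474569 + 0.18054001) = 0.6126.
t* = 1.668, so margin of error = 1.668 × 0.6126 = 1.0218.
Difference in means = 16.3 − 16.1 = 0.2000.
0.2000 ± 1.0218 → (-0.82, 1.22).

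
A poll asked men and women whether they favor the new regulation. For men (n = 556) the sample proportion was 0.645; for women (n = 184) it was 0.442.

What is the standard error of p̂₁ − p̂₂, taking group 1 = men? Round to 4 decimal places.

0.0419

The two standard errors are √(0.6450×0.3550/556) = 0.02029 and √(0.4420×0.5580/184) = 0.03661.
Because the samples are independent, SE_diff = √(0.02029² + 0.03661²) = 0.04186.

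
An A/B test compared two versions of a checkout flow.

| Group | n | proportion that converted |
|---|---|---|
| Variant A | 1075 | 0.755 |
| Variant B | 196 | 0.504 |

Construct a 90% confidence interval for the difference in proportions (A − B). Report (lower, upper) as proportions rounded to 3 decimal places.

(0.188, 0.314)

SE₁ = √(p̂₁(1−p̂₁)/n₁) = √(0.7550·0.2450/1075) = 0.01312; SE₂ = √(0.5040·0.4960/196) = 0.03571.
Independent samples: SE of the difference = √(SE₁² + SE₂²) = √(0.0001721344 + 0.0012752041) = 0.03804.
z* for 90% confidence is 1.645, so the margin of error is 1.645 × 0.03804 = 0.06258.
Point estimate p̂₁ − p̂₂ = 0.7550 − 0.5040 = 0.2510.
0.2510 ± 0.06258 → (0.188, 0.314).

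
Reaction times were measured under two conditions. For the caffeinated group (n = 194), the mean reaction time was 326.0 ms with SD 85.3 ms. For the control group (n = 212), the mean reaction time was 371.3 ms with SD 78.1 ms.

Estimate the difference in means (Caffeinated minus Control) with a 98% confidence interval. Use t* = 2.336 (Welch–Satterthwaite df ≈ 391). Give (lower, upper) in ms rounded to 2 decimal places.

(-64.32, -26.28)

SE₁ = s₁/√n₁ = 85.3/√194 = 6.1242; SE₂ = 78.1/√212 = 5.3639.
Independent samples, unequal variances: SE_diff = √(SE₁² + SE₂²) = √(37.50582564 + 28.77142321) = 8.1411.
t* = 2.336, so margin of error = 2.336 × 8.1411 = 19.0176.
Difference in means = 326.0 − 371.3 = -45.3000.
-45.3000 ± 19.0176 → (-64.32, -26.28).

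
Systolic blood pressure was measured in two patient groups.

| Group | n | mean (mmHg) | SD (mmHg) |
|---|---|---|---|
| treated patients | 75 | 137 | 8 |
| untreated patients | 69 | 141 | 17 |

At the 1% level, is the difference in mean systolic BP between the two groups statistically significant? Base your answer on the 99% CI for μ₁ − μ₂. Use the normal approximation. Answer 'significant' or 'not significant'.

not significant

SE₁ = s₁/√n₁ = 8/√75 = 0.9238; SE₂ = 17/√69 = 2.0466.
Independent samples, unequal variances: SE_diff = √(SE₁² + SE₂²) = √(0.85340644 + 4.18857156) = 2.2454.
z* = 2.576, so margin of error = 2.576 × 2.2454 = 5.7842.
Difference in means = 137 − 141 = -4.0000.
-4.0000 ± 5.7842 → (-9.7842, 1.7842).
The interval (-9.7842, 1.7842) contains 0, so the difference is not significant.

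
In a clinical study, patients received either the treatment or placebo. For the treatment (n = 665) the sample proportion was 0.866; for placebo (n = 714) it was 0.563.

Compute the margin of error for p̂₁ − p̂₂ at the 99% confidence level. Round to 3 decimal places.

0.059

The two standard errors are √(0.8660×0.1340/665) = 0.01321 and √(0.5630×0.4370/714) = 0.01856.
Because the samples are independent, SE_diff = √(0.01321² + 0.01856²) = 0.02278.
Using z* = 2.576 for 99%, ME = 2.576 × 0.02278 = 0.05868.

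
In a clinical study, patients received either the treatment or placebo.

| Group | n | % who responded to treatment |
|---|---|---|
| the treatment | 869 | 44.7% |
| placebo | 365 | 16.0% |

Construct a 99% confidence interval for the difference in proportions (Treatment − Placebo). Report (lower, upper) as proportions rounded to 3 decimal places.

(0.221, 0.353)

Each SE is √(p̂(1−p̂)/n): √(0.4470·0.5530/869) = 0.01687 and √(0.1600·0.8400/365) = 0.01919.
SE(p̂₁ − p̂₂) = √(SE₁² + SE₂²) = √(0.0002845969 + 0.0003682561) = 0.02555, since the two samples are independent.
At 99% confidence z* = 2.576; margin = 2.576 × 0.02555 = 0.06582.
The difference is 0.4470 − 0.1600 = 0.2870, so the interval is 0.2870 ± 0.06582 = (0.221, 0.353).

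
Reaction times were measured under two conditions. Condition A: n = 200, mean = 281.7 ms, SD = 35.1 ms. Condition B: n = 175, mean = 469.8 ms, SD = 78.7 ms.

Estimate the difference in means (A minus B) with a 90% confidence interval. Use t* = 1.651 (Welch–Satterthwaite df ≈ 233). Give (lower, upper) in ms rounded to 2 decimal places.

(-198.74, -177.46)

Per-group SEs: s₁/√n₁ = 35.1/√200 = 2.4819, s₂/√n₂ = 78.7/√175 = 5.9492.
Unpooled SE of the difference: √(6.15982761 + 35.39298064) = 6.4461.
Margin of error = t* · SE = 1.651 × 6.4461 = 10.6425.
x̄₁ − x̄₂ = 281.7 − 469.8 = -188.1000.
CI: -188.1000 ± 10.6425 = (-198.74, -177.46).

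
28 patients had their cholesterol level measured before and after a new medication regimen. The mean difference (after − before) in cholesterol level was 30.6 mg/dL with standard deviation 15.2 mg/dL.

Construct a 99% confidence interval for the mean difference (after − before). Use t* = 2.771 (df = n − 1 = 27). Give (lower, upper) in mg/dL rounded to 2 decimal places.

(22.64, 38.56)

This is a matched-pairs design, so SE = s_d/√n = 15.2/√28 = 2.8725.
Margin = 2.771 × 2.8725 = 7.9597; the interval is 30.6 ± 7.9597 = (22.64, 38.56).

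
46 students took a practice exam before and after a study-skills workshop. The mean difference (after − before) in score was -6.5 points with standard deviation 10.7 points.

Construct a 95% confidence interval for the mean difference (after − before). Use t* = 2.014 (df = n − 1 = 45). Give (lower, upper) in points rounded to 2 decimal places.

(-9.68, -3.32)

This is a matched-pairs design, so SE = s_d/√n = 10.7/√46 = 1.5776.
Margin = 2.014 × 1.5776 = 3.1773; the interval is -6.5 ± 3.1773 = (-9.68, -3.32).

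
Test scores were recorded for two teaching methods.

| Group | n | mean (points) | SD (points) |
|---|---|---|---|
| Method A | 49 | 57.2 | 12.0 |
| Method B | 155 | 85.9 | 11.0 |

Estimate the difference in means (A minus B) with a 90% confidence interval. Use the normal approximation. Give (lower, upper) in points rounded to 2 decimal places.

(-31.87, -25.53)

Standard errors of each mean: 12.0/√49 = 1.7143 and 11.0/√155 = 0.8835.
SE(x̄₁ − x̄₂) = √(1.7143² + 0.8835²) = 1.9286 for independent samples with unequal variances.
With z* = 1.645, the margin is 1.645 × 1.9286 = 3.1725.
x̄₁ − x̄₂ = 57.2 − 85.9 = -28.7000; the interval is -28.7000 ± 3.1725 = (-31.87, -25.53).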